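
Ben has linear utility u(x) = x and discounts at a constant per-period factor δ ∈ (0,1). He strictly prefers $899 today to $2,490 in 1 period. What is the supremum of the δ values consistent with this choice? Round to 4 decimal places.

Under u(x) = x this choice says 899 > δ·2490.
So δ < 899/2490 = 0.36104.

δ < 0.3610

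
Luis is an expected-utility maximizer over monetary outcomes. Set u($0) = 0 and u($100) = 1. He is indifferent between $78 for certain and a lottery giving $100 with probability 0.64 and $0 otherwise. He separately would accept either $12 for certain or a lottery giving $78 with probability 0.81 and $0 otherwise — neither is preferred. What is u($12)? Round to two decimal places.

0.52

From the first indifference, u($78) = 0.64·u($100) + 0.36·u($0) = 0.64·1 + 0.36·0 = 0.64.
Then u($12) = 0.81·u($78) + 0.19·u($0) = 0.81·0.64 + 0.19·0.00 = 0.5184.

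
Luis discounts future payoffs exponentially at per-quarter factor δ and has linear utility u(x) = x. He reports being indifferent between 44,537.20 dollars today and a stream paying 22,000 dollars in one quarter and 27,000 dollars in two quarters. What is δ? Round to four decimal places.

δ ≈ 0.9400

Equating present values: 44537.20 = 22000δ + 27000δ².
Rearranged: 27000δ² + 22000δ − 44537.20 = 0.
By the quadratic formula (taking the positive root), δ = (−22000 + √5294017600.00) / 54000 ≈ 0.9400.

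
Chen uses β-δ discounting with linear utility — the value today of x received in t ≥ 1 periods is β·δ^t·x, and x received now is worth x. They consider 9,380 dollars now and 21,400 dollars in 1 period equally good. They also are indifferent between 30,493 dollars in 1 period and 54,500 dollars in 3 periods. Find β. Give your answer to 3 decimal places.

β ≈ 0.586

From the later pair, β·δ^1·30493 = β·δ^3·54500; dividing through, δ^2 = 30493/54500 = 0.55950, so δ = 0.74800.
The first indifference: 9380 = β·δ·21400, so β = 9380/(δ·21400) = 9380/(0.74800·21400) ≈ 0.586.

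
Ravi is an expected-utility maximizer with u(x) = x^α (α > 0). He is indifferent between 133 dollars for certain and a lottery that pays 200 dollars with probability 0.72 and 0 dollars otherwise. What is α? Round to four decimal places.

EU(lottery) = 0.72·200^α + 0.28·0 = 0.72·200^α.
Indifference: 133^α = 0.72·200^α, so (133/200)^α = 0.72.
α = ln(0.72) / ln(133/200) = -0.3285041/-0.4079682 ≈ 0.8052.

α ≈ 0.8052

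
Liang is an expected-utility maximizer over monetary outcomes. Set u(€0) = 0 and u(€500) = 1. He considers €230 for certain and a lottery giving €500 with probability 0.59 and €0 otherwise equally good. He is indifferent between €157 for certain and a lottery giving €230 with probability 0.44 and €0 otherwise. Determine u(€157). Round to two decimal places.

0.26

The first gamble pins u(€230): it must equal 0.59·1 + 0.41·0 = 0.59.
Then u(€157) = 0.44·u(€230) + 0.56·u(€0) = 0.44·0.59 + 0.56·0.00 = 0.2596.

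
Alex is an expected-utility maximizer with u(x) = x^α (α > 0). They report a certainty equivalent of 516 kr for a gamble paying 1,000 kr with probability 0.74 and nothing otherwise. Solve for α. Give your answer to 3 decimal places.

EU(lottery) = 0.74·1000^α + 0.26·0 = 0.74·1000^α.
Indifference: 516^α = 0.74·1000^α, so (516/1000)^α = 0.74.
Take logs: α = ln 0.74 / ln(516/1000) ≈ 0.45508.

α ≈ 0.455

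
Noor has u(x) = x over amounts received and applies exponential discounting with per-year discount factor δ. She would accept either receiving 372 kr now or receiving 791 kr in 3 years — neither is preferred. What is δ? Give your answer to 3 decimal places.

Indifference means u(372) = δ^3 · u(791), so δ^3 = u(372)/u(791).
With u(x) = x: δ^3 = 372/791 = 0.47029.
So δ = 0.47029^(1/3) ≈ 0.778.

δ ≈ 0.778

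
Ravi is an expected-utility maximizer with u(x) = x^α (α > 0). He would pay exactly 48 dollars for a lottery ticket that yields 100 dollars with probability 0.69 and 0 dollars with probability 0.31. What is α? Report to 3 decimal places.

Since u(0) = 0, the lottery's EU is 0.69·100^α.
Setting u(48) equal to that: 48^α = 0.69·100^α ⇒ (48/100)^α = 0.69.
Take logs: α = ln 0.69 / ln(48/100) ≈ 0.50556.

α ≈ 0.506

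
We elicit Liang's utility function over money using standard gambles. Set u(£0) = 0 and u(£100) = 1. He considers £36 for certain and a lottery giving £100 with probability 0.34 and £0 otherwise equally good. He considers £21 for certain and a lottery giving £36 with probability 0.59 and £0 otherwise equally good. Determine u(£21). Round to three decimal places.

0.201

First, u(£36) = 0.34·u(£100) + 0.66·u(£0) = 0.34.
Then u(£21) = 0.59·u(£36) + 0.41·u(£0) = 0.59·0.34 + 0.41·0.00 = 0.2006.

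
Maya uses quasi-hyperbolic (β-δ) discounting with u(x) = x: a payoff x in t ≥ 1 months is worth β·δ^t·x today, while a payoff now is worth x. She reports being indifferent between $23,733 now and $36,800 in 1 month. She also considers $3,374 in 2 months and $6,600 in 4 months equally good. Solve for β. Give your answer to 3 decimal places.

β ≈ 0.902

From the later pair, β·δ^2·3374 = β·δ^4·6600; dividing through, δ^2 = 3374/6600 = 0.51121, so δ = 0.71499.
Now use the now-vs-future pair: 23733 = β·δ·36800 gives β = 23733/(0.71499·36800) ≈ 0.902.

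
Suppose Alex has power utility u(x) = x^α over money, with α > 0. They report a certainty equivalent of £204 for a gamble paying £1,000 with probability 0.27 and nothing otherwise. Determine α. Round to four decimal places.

α ≈ 0.8237

The lottery's expected utility is 0.27·u(1000) + 0.73·u(0) = 0.27·1000^α (since u(0) = 0 for α > 0).
Equating: 204^α = 0.27·1000^α, i.e. 0.2040^α = 0.27.
α = ln(0.27) / ln(204/1000) = -1.3093333/-1.5896353 ≈ 0.8237.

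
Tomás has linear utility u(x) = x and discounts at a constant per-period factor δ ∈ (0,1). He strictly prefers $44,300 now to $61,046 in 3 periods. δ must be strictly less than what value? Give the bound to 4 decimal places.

δ < 0.8986

Under u(x) = x this choice says 44300 > δ^3·61046.
Hence δ^3 < 44300/61046 = 0.72568, and x ↦ x^(1/3) is increasing on (0,∞).
δ < (44300/61046)^(1/3) ≈ 0.8986.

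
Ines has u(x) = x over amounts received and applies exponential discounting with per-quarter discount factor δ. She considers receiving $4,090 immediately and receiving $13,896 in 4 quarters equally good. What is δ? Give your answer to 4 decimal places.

Equating discounted utilities: u(4090) = δ^4·u(13896) ⇒ δ^4 = u(4090)/u(13896).
With u(x) = x: δ^4 = 4090/13896 = 0.29433.
Hence δ = (0.29433)^(1/4) = 0.736560.

δ ≈ 0.7366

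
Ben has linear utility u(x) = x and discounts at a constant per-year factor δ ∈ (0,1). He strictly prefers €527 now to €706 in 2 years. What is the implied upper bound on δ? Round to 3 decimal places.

The preference means 527 > δ^2·706.
Dividing by 706: δ^2 < 0.74646. Both sides are positive, so the square root keeps the direction.
δ < 0.74646^(1/2) = 0.864.

δ < 0.864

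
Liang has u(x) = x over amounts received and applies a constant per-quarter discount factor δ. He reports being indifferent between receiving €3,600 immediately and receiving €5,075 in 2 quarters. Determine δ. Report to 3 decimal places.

δ ≈ 0.842

The payoff in 2 quarters is discounted by δ^2, so u(3600) = δ^2·u(5075) and δ^2 = u(3600)/u(5075).
With u(x) = x: δ^2 = 3600/5075 = 0.70936.
So δ = 0.70936^(1/2) ≈ 0.842.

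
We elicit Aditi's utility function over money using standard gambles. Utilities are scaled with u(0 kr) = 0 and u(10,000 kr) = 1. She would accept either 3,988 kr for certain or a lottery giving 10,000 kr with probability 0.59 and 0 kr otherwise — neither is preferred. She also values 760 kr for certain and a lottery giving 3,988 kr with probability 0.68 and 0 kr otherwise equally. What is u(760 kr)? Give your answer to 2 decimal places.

0.40

From the first indifference, u(3,988 kr) = 0.59·u(10,000 kr) + 0.41·u(0 kr) = 0.59·1 + 0.41·0 = 0.59.
The second indifference gives u(760 kr) = 0.68·u(3,988 kr) + 0.32·u(0 kr) = 0.68·0.59 + 0.32·0.00 = 0.4012.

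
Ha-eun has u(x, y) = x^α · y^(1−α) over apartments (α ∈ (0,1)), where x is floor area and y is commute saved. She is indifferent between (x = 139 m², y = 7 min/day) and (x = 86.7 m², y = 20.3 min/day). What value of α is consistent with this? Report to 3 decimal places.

The Cobb–Douglas utilities coincide, so 139^α·7^(1−α) = 86.7^α·20.3^(1−α).
(139/86.7)^α = (20.3/7)^(1−α); take logs: α·ln(139/86.7) = (1−α)·ln(20.3/7), i.e. α·0.472020 = (1−α)·1.064711.
Thus α·(1.536731) = 1.064711, so α = 1.064711/1.536731 ≈ 0.693.

α ≈ 0.693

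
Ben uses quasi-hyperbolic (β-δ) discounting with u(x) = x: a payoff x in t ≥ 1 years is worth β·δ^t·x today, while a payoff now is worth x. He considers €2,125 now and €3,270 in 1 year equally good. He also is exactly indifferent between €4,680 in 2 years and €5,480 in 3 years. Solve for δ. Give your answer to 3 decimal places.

δ ≈ 0.854

The second indifference involves only future payoffs, so β cancels: β·δ^2·4680 = β·δ^3·5480, giving δ = 4680/5480 = 0.85401.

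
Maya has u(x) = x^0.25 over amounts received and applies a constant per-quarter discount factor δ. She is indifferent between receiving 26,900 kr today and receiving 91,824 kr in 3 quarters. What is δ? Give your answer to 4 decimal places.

The payoff in 3 quarters is discounted by δ^3, so u(26900) = δ^3·u(91824) and δ^3 = u(26900)/u(91824).
Since u(x) = x^0.25, δ^3 = (26900/91824)^0.25 = 0.29295^0.25 = 0.73570.
Hence δ = (0.73570)^(1/3) = 0.902748.

δ ≈ 0.9027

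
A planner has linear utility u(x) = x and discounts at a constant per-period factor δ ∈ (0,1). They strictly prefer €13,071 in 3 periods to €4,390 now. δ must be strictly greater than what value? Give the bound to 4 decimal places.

The preference means 4390 < δ^3·13071.
So δ^3 > 4390/13071 = 0.33586; taking the cube root of both positive sides preserves the inequality.
δ > (4390/13071)^(1/3) ≈ 0.6951.

δ > 0.6951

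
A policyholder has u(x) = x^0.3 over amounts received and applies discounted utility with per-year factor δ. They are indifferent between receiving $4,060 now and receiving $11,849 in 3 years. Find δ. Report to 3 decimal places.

Indifference means u(4060) = δ^3 · u(11849), so δ^3 = u(4060)/u(11849).
With u(x) = x^0.3: δ^3 = 4060^0.3/11849^0.3 = (4060/11849)^0.3 = 0.72519.
Taking the cube root: δ = 0.72519^(1/3) ≈ 0.898.

δ ≈ 0.898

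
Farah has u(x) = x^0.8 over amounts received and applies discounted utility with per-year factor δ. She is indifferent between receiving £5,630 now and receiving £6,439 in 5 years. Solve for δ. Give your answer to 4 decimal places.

δ ≈ 0.9787

The payoff in 5 years is discounted by δ^5, so u(5630) = δ^5·u(6439) and δ^5 = u(5630)/u(6439).
With u(x) = x^0.8: δ^5 = 5630^0.8/6439^0.8 = (5630/6439)^0.8 = 0.89816.
Hence δ = (0.89816)^(1/5) = 0.978747.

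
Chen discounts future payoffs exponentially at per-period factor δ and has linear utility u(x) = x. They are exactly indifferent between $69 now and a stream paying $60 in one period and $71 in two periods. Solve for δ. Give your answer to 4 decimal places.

δ ≈ 0.6500

The stream is worth 60δ + 71δ² today, so 60δ + 71δ² = 69.
That is, 71δ² + 60δ − 69 = 0, a quadratic in δ.
δ = (−60 + √(60² + 4·71·69)) / (2·71) = (−60 + √23196.00) / 142 ≈ 0.6500.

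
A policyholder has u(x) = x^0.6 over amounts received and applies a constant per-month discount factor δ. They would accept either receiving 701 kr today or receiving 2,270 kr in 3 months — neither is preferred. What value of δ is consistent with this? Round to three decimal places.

Equating discounted utilities: u(701) = δ^3·u(2270) ⇒ δ^3 = u(701)/u(2270).
With u(x) = x^0.6: δ^3 = 701^0.6/2270^0.6 = (701/2270)^0.6 = 0.49410.
So δ = 0.49410^(1/3) ≈ 0.791.

δ ≈ 0.791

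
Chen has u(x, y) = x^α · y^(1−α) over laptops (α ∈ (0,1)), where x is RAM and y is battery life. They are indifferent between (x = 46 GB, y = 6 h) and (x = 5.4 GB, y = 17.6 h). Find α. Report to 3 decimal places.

The Cobb–Douglas utilities coincide, so 46^α·6^(1−α) = 5.4^α·17.6^(1−α).
(46/5.4)^α = (17.6/6)^(1−α); take logs: α·ln(46/5.4) = (1−α)·ln(17.6/6), i.e. α·2.142242 = (1−α)·1.076139.
Thus α·(3.218381) = 1.076139, so α = 1.076139/3.218381 ≈ 0.334.

α ≈ 0.334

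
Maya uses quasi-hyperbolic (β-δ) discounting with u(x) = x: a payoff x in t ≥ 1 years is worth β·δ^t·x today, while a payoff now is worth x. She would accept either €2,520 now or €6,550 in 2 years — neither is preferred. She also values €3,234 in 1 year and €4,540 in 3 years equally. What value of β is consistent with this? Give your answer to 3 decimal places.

From the later pair, β·δ^1·3234 = β·δ^3·4540; dividing through, δ^2 = 3234/4540 = 0.71233, so δ = 0.84400.
The first indifference: 2520 = β·δ^2·6550, so β = 2520/(δ^2·6550) = 2520/(0.71233·6550) ≈ 0.540.

β ≈ 0.540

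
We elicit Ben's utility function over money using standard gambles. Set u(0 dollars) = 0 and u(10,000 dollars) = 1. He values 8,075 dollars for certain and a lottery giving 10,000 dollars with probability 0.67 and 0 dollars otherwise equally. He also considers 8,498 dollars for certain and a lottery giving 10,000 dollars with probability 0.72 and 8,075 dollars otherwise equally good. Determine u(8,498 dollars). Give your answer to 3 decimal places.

0.908

From the first indifference, u(8,075 dollars) = 0.67·u(10,000 dollars) + 0.33·u(0 dollars) = 0.67·1 + 0.33·0 = 0.67.
Chaining: u(8,498 dollars) = 0.72·1.00 + 0.28·0.67 = 0.9076.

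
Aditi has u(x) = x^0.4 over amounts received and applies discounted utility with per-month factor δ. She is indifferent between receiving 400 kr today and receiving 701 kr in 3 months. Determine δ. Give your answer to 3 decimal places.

δ ≈ 0.928

Indifference means u(400) = δ^3 · u(701), so δ^3 = u(400)/u(701).
Since u(x) = x^0.4, δ^3 = (400/701)^0.4 = 0.57061^0.4 = 0.79898.
Hence δ = (0.79898)^(1/3) = 0.92792.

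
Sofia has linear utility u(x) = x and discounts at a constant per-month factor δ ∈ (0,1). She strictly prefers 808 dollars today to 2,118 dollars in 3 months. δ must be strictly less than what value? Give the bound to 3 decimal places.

δ < 0.725

Under u(x) = x this choice says 808 > δ^3·2118.
Hence δ^3 < 808/2118 = 0.38149, and x ↦ x^(1/3) is increasing on (0,∞).
δ < 0.38149^(1/3) = 0.725.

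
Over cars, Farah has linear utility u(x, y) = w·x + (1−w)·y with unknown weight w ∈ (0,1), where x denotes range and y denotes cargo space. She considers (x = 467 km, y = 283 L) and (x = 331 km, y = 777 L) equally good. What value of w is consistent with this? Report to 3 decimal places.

w = 0.784

u(467,283) = u(331,777) means w·467 + (1−w)·283 = w·331 + (1−w)·777.
w·(467−331) = (1−w)·(777−283), i.e. w·136 = (1−w)·494.
So w/(1−w) = 494/136 = 3.6324, giving w = 494/(136+494) = 0.784.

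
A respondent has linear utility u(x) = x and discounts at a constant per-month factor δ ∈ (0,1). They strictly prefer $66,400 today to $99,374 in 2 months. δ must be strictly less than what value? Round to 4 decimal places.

Comparing present values: 66400 > δ^2·99374.
Hence δ^2 < 66400/99374 = 0.66818, and x ↦ x^(1/2) is increasing on (0,∞).
δ < (66400/99374)^(1/2) ≈ 0.8174.

δ < 0.8174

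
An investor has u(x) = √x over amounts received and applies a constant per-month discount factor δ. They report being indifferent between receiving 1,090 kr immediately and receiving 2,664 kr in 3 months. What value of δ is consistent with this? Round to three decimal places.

δ ≈ 0.862

The payoff in 3 months is discounted by δ^3, so u(1090) = δ^3·u(2664) and δ^3 = u(1090)/u(2664).
Since u(x) = √x, δ^3 = √(1090/2664) = 0.63966.
So δ = 0.63966^(1/3) ≈ 0.862.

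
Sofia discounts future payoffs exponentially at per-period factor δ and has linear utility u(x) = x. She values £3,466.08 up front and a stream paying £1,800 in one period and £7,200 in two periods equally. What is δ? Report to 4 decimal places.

The stream is worth 1800δ + 7200δ² today, so 1800δ + 7200δ² = 3466.08.
So 7200δ² + 1800δ − 3466.08 = 0.
The positive root is δ = [−1800 + √(1800² + 4·7200·3466.08)] / (2·7200) = (−1800 + 10152.000)/14400 ≈ 0.5800.

δ ≈ 0.5800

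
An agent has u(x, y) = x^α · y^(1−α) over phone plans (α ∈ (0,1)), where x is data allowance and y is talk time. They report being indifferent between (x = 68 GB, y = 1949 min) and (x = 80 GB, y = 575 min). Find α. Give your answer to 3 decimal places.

The Cobb–Douglas utilities coincide, so 68^α·1949^(1−α) = 80^α·575^(1−α).
Taking logs: α·ln 68 + (1−α)·ln 1949 = α·ln 80 + (1−α)·ln 575, i.e. α·-0.162519 = (1−α)·-1.220702.
With A = -0.162519 and B = -1.220702: α·A = (1−α)·B, so α = B/(A+B) = -1.220702/-1.383221 ≈ 0.883.

α ≈ 0.883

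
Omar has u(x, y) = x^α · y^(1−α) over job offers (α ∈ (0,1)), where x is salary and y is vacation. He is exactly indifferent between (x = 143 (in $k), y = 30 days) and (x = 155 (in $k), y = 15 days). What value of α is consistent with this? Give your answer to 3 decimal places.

Indifference: 143^α · 30^(1−α) = 155^α · 15^(1−α).
Rearrange to (143/155)^α = (15/30)^(1−α) and take logs: α·-0.080580 = (1−α)·-0.693147.
Thus α·(-0.773727) = -0.693147, so α = -0.693147/-0.773727 ≈ 0.896.

α ≈ 0.896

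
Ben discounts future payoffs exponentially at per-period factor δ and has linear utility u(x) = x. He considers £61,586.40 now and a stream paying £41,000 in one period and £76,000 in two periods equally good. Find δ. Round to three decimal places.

δ ≈ 0.670

Equating present values: 61586.40 = 41000δ + 76000δ².
Rearranged: 76000δ² + 41000δ − 61586.40 = 0.
δ = (−41000 + √(41000² + 4·76000·61586.40)) / (2·76000) = (−41000 + √20403265600.00) / 152000 ≈ 0.670.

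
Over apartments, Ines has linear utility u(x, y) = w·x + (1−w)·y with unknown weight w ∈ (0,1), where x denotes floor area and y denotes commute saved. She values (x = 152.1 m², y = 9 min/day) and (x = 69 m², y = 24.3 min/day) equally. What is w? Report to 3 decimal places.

w = 0.155

Equating utilities: w·152.1 + (1−w)·9 = w·69 + (1−w)·24.3.
Collecting terms: w·83.1 = (1−w)·15.3.
So w/(1−w) = 15.3/83.1 = 0.1841, giving w = 15.3/(83.1+15.3) = 0.155.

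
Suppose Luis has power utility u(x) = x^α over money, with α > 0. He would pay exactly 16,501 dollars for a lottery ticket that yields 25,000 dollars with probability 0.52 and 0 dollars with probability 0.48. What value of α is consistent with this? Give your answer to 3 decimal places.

The lottery's expected utility is 0.52·u(25000) + 0.48·u(0) = 0.52·25000^α (since u(0) = 0 for α > 0).
Equating: 16501^α = 0.52·25000^α, i.e. 0.6600^α = 0.52.
α = ln(0.52) / ln(16501/25000) = -0.653926/-0.415455 ≈ 1.574.

α ≈ 1.574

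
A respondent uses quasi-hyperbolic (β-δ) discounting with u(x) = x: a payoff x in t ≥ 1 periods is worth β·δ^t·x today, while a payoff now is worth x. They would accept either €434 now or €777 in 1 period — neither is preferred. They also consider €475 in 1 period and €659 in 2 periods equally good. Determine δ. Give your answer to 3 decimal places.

Both payoffs in the second observation are in the future, so β drops out: δ^1·475 = δ^2·659 ⇒ δ = 475/659 = 0.72079.

δ ≈ 0.721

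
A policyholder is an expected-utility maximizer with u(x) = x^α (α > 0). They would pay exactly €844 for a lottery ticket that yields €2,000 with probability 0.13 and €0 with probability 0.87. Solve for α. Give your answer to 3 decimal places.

The lottery's expected utility is 0.13·u(2000) + 0.87·u(0) = 0.13·2000^α (since u(0) = 0 for α > 0).
Indifference: 844^α = 0.13·2000^α, so (844/2000)^α = 0.13.
α = ln(0.13) / ln(844/2000) = -2.040221/-0.862750 ≈ 2.365.

α ≈ 2.365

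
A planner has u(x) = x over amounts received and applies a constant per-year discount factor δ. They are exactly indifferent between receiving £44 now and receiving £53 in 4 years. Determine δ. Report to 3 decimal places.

δ ≈ 0.955

Indifference means u(44) = δ^4 · u(53), so δ^4 = u(44)/u(53).
With u(x) = x: δ^4 = 44/53 = 0.83019.
Hence δ = (0.83019)^(1/4) = 0.95454.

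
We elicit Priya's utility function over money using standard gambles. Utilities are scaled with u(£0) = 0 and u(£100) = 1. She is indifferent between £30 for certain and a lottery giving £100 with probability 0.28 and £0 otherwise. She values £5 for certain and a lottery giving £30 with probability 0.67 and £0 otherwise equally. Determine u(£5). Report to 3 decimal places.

0.188

The first gamble pins u(£30): it must equal 0.28·1 + 0.72·0 = 0.28.
Chaining: u(£5) = 0.67·0.28 + 0.33·0.00 = 0.1876.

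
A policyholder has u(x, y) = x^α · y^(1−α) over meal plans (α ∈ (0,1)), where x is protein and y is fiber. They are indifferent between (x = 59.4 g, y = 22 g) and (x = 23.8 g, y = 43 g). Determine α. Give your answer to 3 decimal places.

The Cobb–Douglas utilities coincide, so 59.4^α·22^(1−α) = 23.8^α·43^(1−α).
(59.4/23.8)^α = (43/22)^(1−α); take logs: α·ln(59.4/23.8) = (1−α)·ln(43/22), i.e. α·0.914609 = (1−α)·0.670158.
So α/(1−α) = (0.670158)/(0.914609) = 0.732726, and α = 0.732726/1.732726 ≈ 0.423.

α ≈ 0.423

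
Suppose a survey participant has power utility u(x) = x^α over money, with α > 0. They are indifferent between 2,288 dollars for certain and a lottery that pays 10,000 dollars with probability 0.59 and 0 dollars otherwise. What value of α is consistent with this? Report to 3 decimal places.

The lottery's expected utility is 0.59·u(10000) + 0.41·u(0) = 0.59·10000^α (since u(0) = 0 for α > 0).
Indifference: 2288^α = 0.59·10000^α, so (2288/10000)^α = 0.59.
Taking logs: α·ln(2288/10000) = ln(0.59), so α = -0.527633 / -1.474907 ≈ 0.358.

α ≈ 0.358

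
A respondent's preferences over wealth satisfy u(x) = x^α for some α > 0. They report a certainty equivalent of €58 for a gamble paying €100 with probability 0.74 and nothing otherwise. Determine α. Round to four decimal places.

The lottery's expected utility is 0.74·u(100) + 0.26·u(0) = 0.74·100^α (since u(0) = 0 for α > 0).
Indifference: 58^α = 0.74·100^α, so (58/100)^α = 0.74.
Take logs: α = ln 0.74 / ln(58/100) ≈ 0.552763.

α ≈ 0.5528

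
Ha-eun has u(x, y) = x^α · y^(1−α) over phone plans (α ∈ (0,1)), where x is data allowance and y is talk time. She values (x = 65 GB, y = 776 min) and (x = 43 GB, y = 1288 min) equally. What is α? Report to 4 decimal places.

Set the two utilities equal: 65^α·776^(1−α) = 43^α·1288^(1−α).
(65/43)^α = (1288/776)^(1−α); take logs: α·ln(65/43) = (1−α)·ln(1288/776), i.e. α·0.4131872 = (1−α)·0.5066934.
So α/(1−α) = (0.5066934)/(0.4131872) = 1.2263047, and α = 1.2263047/2.2263047 ≈ 0.5508.

α ≈ 0.5508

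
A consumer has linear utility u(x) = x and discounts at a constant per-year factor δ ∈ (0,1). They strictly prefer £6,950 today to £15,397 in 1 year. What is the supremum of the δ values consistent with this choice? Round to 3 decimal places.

δ < 0.451

The preference means 6950 > δ·15397.
Dividing through by 15397 gives δ < 0.45139.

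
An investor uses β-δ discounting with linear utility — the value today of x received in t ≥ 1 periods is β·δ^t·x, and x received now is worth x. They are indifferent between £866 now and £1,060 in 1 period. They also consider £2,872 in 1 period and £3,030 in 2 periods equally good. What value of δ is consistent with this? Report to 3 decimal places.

δ ≈ 0.948

From the later pair, β·δ^1·2872 = β·δ^2·3030; dividing through, δ = 2872/3030 = 0.94785.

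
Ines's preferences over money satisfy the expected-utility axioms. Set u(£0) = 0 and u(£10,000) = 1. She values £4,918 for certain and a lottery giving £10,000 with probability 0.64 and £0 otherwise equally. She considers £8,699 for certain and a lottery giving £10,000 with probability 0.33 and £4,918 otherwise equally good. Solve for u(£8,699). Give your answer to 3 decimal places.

0.759

From the first indifference, u(£4,918) = 0.64·u(£10,000) + 0.36·u(£0) = 0.64·1 + 0.36·0 = 0.64.
Then u(£8,699) = 0.33·u(£10,000) + 0.67·u(£4,918) = 0.33·1.00 + 0.67·0.64 = 0.7588.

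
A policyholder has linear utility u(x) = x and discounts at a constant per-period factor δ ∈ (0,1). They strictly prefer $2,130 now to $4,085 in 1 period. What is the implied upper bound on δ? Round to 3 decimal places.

δ < 0.521

Under u(x) = x this choice says 2130 > δ·4085.
So δ < 2130/4085 = 0.52142.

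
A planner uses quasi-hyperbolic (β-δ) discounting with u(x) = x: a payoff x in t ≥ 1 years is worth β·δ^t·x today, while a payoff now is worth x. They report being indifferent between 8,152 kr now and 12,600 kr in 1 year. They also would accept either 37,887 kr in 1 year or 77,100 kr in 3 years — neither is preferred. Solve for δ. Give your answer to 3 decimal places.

δ ≈ 0.701

From the later pair, β·δ^1·37887 = β·δ^3·77100; dividing through, δ^2 = 37887/77100 = 0.49140, so δ = 0.70100.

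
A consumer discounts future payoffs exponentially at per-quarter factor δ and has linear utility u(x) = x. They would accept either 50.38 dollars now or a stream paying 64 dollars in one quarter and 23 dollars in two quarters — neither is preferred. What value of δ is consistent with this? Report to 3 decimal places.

δ ≈ 0.640

Equating present values: 50.38 = 64δ + 23δ².
Rearranged: 23δ² + 64δ − 50.38 = 0.
The positive root is δ = [−64 + √(64² + 4·23·50.38)] / (2·23) = (−64 + 93.440)/46 ≈ 0.640.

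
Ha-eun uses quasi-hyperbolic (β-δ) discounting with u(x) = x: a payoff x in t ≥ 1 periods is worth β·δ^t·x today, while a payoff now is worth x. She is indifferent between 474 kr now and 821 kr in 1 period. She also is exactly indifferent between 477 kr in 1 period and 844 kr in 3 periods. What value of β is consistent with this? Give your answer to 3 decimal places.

β ≈ 0.768

From the later pair, β·δ^1·477 = β·δ^3·844; dividing through, δ^2 = 477/844 = 0.56517, so δ = 0.75178.
Substituting δ into 474 = β·δ·821: β = 474/(617.207) ≈ 0.768.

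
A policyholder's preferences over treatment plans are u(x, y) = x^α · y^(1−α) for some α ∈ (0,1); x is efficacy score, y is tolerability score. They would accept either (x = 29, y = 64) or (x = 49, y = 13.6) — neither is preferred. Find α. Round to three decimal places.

Set the two utilities equal: 29^α·64^(1−α) = 49^α·13.6^(1−α).
Rearrange to (29/49)^α = (13.6/64)^(1−α) and take logs: α·-0.524524 = (1−α)·-1.548813.
With A = -0.524524 and B = -1.548813: α·A = (1−α)·B, so α = B/(A+B) = -1.548813/-2.073337 ≈ 0.747.

α ≈ 0.747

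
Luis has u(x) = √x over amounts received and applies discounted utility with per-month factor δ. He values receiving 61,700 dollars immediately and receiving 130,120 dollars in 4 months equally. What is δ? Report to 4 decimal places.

δ ≈ 0.9109

Equating discounted utilities: u(61700) = δ^4·u(130120) ⇒ δ^4 = u(61700)/u(130120).
Since u(x) = √x, δ^4 = √(61700/130120) = 0.68861.
So δ = 0.68861^(1/4) ≈ 0.9109.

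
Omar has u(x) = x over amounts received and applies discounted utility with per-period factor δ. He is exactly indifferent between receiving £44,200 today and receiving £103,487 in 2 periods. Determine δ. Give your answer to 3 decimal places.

δ ≈ 0.654

Equating discounted utilities: u(44200) = δ^2·u(103487) ⇒ δ^2 = u(44200)/u(103487).
With u(x) = x: δ^2 = 44200/103487 = 0.42711.
So δ = 0.42711^(1/2) ≈ 0.654.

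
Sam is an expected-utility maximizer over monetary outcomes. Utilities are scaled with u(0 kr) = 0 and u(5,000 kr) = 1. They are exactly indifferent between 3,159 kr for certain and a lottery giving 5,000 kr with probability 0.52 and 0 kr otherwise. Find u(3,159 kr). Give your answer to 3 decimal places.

0.520

u(3,159 kr) equals the lottery's expected utility: 0.52·1 + 0.48·0 = 0.52.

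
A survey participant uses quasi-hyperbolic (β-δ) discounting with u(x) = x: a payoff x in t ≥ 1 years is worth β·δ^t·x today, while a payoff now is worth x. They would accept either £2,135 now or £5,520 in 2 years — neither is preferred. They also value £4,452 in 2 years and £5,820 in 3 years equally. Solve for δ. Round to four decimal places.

Both payoffs in the second observation are in the future, so β drops out: δ^2·4452 = δ^3·5820 ⇒ δ = 4452/5820 = 0.76495.

δ ≈ 0.7649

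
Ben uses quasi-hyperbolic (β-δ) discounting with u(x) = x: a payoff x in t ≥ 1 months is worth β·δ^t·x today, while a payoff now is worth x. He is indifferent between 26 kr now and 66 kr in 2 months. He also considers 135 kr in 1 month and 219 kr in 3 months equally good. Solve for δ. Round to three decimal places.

Both payoffs in the second observation are in the future, so β drops out: δ^1·135 = δ^3·219 ⇒ δ^2 = 135/219 = 0.61644, so δ = 0.78514.

δ ≈ 0.785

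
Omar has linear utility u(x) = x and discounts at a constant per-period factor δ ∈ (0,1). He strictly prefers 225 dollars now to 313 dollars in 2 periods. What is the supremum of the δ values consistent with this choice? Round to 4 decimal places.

The preference means 225 > δ^2·313.
So δ^2 < 225/313 = 0.71885; taking the square root of both positive sides preserves the inequality.
δ < (225/313)^(1/2) ≈ 0.8479.

δ < 0.8479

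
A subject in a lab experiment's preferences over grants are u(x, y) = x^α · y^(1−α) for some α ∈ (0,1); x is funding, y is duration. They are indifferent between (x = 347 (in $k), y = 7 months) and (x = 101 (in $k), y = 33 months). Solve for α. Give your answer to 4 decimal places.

α ≈ 0.5568

Set the two utilities equal: 347^α·7^(1−α) = 101^α·33^(1−α).
Taking logs: α·ln 347 + (1−α)·ln 7 = α·ln 101 + (1−α)·ln 33, i.e. α·1.2342043 = (1−α)·1.5505974.
With A = 1.2342043 and B = 1.5505974: α·A = (1−α)·B, so α = B/(A+B) = 1.5505974/2.7848017 ≈ 0.5568.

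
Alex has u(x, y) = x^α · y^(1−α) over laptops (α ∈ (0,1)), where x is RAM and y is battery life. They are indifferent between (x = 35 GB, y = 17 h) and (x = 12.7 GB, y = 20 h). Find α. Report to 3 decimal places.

α ≈ 0.138

The Cobb–Douglas utilities coincide, so 35^α·17^(1−α) = 12.7^α·20^(1−α).
Taking logs: α·ln 35 + (1−α)·ln 17 = α·ln 12.7 + (1−α)·ln 20, i.e. α·1.013746 = (1−α)·0.162519.
With A = 1.013746 and B = 0.162519: α·A = (1−α)·B, so α = B/(A+B) = 0.162519/1.176265 ≈ 0.138.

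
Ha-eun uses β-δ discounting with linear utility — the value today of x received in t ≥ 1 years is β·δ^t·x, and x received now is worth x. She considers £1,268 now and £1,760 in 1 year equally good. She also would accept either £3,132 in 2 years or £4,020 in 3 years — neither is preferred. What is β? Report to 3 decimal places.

β ≈ 0.925

From the later pair, β·δ^2·3132 = β·δ^3·4020; dividing through, δ = 3132/4020 = 0.77910.
Substituting δ into 1268 = β·δ·1760: β = 1268/(1371.224) ≈ 0.925.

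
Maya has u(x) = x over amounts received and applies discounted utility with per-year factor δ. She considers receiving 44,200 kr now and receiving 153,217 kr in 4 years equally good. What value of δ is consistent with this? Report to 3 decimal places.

Indifference means u(44200) = δ^4 · u(153217), so δ^4 = u(44200)/u(153217).
With u(x) = x: δ^4 = 44200/153217 = 0.28848.
Taking the 4th root: δ = 0.28848^(1/4) ≈ 0.733.

δ ≈ 0.733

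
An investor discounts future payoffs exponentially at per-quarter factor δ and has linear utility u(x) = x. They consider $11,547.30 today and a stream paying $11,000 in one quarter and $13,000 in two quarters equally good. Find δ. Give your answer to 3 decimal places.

Present value of the stream is 11000·δ + 13000·δ². Indifference gives 11000δ + 13000δ² = 11547.30.
So 13000δ² + 11000δ − 11547.30 = 0.
The positive root is δ = [−11000 + √(11000² + 4·13000·11547.30)] / (2·13000) = (−11000 + 26860.000)/26000 ≈ 0.610.

δ ≈ 0.610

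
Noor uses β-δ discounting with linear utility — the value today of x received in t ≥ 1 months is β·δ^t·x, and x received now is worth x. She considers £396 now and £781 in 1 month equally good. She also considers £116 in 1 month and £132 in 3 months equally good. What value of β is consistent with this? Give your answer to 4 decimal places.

From the later pair, β·δ^1·116 = β·δ^3·132; dividing through, δ^2 = 116/132 = 0.87879, so δ = 0.93744.
Substituting δ into 396 = β·δ·781: β = 396/(732.138) ≈ 0.5409.

β ≈ 0.5409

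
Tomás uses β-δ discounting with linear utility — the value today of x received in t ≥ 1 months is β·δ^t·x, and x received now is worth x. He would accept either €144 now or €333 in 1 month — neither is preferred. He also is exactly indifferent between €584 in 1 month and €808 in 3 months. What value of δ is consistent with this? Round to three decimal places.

The second indifference involves only future payoffs, so β cancels: β·δ^1·584 = β·δ^3·808, giving δ^2 = 584/808 = 0.72277, so δ = 0.85016.

δ ≈ 0.850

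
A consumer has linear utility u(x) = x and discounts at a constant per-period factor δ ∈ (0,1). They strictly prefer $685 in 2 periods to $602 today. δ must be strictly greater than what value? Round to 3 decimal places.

Comparing present values: 602 < δ^2·685.
Hence δ^2 > 602/685 = 0.87883, and x ↦ x^(1/2) is increasing on (0,∞).
δ > (602/685)^(1/2) ≈ 0.937.

δ > 0.937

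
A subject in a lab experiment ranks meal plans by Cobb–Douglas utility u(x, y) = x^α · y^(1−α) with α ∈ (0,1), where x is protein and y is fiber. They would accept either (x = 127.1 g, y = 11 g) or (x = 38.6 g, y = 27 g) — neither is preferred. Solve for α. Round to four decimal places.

α ≈ 0.4297

The Cobb–Douglas utilities coincide, so 127.1^α·11^(1−α) = 38.6^α·27^(1−α).
Rearrange to (127.1/38.6)^α = (27/11)^(1−α) and take logs: α·1.1917219 = (1−α)·0.8979416.
So α/(1−α) = (0.8979416)/(1.1917219) = 0.7534825, and α = 0.7534825/1.7534825 ≈ 0.4297.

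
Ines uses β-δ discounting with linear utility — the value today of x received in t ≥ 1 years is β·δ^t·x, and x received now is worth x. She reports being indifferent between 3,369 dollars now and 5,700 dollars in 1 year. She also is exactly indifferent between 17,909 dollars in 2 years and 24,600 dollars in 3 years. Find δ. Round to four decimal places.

The second indifference involves only future payoffs, so β cancels: β·δ^2·17909 = β·δ^3·24600, giving δ = 17909/24600 = 0.72801.

δ ≈ 0.7280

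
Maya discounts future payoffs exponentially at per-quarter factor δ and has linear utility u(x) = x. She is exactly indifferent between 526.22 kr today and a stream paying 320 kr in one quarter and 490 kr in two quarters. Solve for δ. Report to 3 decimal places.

δ ≈ 0.760

Equating present values: 526.22 = 320δ + 490δ².
So 490δ² + 320δ − 526.22 = 0.
The positive root is δ = [−320 + √(320² + 4·490·526.22)] / (2·490) = (−320 + 1064.796)/980 ≈ 0.760.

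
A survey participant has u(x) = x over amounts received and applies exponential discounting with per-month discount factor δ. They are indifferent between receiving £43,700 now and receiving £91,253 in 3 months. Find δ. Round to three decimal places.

δ ≈ 0.782

The payoff in 3 months is discounted by δ^3, so u(43700) = δ^3·u(91253) and δ^3 = u(43700)/u(91253).
With u(x) = x: δ^3 = 43700/91253 = 0.47889.
Hence δ = (0.47889)^(1/3) = 0.78237.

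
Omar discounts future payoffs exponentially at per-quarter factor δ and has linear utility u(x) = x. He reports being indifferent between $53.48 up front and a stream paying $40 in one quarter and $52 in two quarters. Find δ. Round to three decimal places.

Present value of the stream is 40·δ + 52·δ². Indifference gives 40δ + 52δ² = 53.48.
So 52δ² + 40δ − 53.48 = 0.
δ = (−40 + √(40² + 4·52·53.48)) / (2·52) = (−40 + √12723.84) / 104 ≈ 0.700.

δ ≈ 0.700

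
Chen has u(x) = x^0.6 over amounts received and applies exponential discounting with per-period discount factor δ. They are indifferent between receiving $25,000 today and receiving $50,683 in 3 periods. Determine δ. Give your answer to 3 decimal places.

δ ≈ 0.868

Equating discounted utilities: u(25000) = δ^3·u(50683) ⇒ δ^3 = u(25000)/u(50683).
Since u(x) = x^0.6, δ^3 = (25000/50683)^0.6 = 0.49326^0.6 = 0.65441.
Hence δ = (0.65441)^(1/3) = 0.86819.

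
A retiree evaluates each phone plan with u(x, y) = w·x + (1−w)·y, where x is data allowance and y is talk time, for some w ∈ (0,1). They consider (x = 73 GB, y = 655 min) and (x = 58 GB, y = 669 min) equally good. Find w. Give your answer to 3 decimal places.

w = 0.483

Indifference: w·73 + (1−w)·655 = w·58 + (1−w)·669.
Rearranging, 15·w − 14·(1−w) = 0.
Hence w = 14/(15+14) = 14/29 = 0.483.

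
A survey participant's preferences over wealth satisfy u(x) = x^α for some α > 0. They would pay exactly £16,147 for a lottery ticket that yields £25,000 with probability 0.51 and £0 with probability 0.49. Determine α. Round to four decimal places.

α ≈ 1.5403

The lottery's expected utility is 0.51·u(25000) + 0.49·u(0) = 0.51·25000^α (since u(0) = 0 for α > 0).
Setting u(16147) equal to that: 16147^α = 0.51·25000^α ⇒ (16147/25000)^α = 0.51.
Taking logs: α·ln(16147/25000) = ln(0.51), so α = -0.6733446 / -0.4371416 ≈ 1.5403.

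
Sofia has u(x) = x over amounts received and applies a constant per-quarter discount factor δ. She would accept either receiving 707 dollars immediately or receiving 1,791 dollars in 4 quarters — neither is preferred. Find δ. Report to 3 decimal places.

δ ≈ 0.793

Equating discounted utilities: u(707) = δ^4·u(1791) ⇒ δ^4 = u(707)/u(1791).
With u(x) = x: δ^4 = 707/1791 = 0.39475.
Hence δ = (0.39475)^(1/4) = 0.79265.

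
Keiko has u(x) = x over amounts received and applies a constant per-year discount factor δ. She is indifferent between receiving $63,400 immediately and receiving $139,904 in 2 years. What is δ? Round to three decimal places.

Equating discounted utilities: u(63400) = δ^2·u(139904) ⇒ δ^2 = u(63400)/u(139904).
With u(x) = x: δ^2 = 63400/139904 = 0.45317.
Taking the square root: δ = 0.45317^(1/2) ≈ 0.673.

δ ≈ 0.673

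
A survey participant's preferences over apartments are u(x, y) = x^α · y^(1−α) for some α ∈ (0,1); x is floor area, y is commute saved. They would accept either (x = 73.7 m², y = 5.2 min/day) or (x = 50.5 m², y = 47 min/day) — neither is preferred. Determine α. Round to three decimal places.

α ≈ 0.853

Indifference: 73.7^α · 5.2^(1−α) = 50.5^α · 47^(1−α).
Taking logs: α·ln 73.7 + (1−α)·ln 5.2 = α·ln 50.5 + (1−α)·ln 47, i.e. α·0.378029 = (1−α)·2.201489.
Thus α·(2.579518) = 2.201489, so α = 2.201489/2.579518 ≈ 0.853.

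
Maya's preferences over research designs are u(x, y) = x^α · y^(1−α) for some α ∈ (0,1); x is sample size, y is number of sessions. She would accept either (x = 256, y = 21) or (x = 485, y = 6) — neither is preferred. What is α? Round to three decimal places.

α ≈ 0.662

The Cobb–Douglas utilities coincide, so 256^α·21^(1−α) = 485^α·6^(1−α).
Taking logs: α·ln 256 + (1−α)·ln 21 = α·ln 485 + (1−α)·ln 6, i.e. α·-0.638971 = (1−α)·-1.252763.
Thus α·(-1.891734) = -1.252763, so α = -1.252763/-1.891734 ≈ 0.662.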